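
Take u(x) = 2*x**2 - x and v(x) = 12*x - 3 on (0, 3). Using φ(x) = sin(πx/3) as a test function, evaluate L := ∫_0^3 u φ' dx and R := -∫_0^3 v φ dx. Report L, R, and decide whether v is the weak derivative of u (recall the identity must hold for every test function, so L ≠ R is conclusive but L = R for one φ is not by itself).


LHS = -30/π, RHS = -90/π. No, v is not the weak derivative of u.

u(x) = 2*x**2 - x, classical derivative u'(x) = 4*x - 1.
φ(x) = sin(πx/3), so φ'(x) = π*cos(π*x/3)/3.
Note φ(0) = φ(3) = 0, so the boundary term u·φ vanishes.
LHS = ∫_0^3 u(x) φ'(x) dx = ∫_0^3 (2*π*x^2*cos(π*x/3)/3 - π*x*cos(π*x/3)/3) dx. Term by term:
  ∫_0^3 -π*x*cos(π*x/3)/3 dx = 6/π;  ∫_0^3 2*π*x^2*cos(π*x/3)/3 dx = -36/π.
Sum: 6/π − 36/π = -30/π.
So LHS = -30/π.
∫_0^3 v(x) φ(x) dx = ∫_0^3 (12*x*sin(π*x/3) - 3*sin(π*x/3)) dx. Term by term:
  ∫_0^3 -3*sin(π*x/3) dx = -18/π;  ∫_0^3 12*x*sin(π*x/3) dx = 108/π.
Sum: -18/π + 108/π = 90/π.
So RHS = -∫_0^3 v(x) φ(x) dx = -90/π.
LHS − RHS = 60/π ≠ 0, so the identity fails.
(For a valid weak derivative the identity must hold for EVERY test function, in particular this one. The failure shows v is NOT the weak derivative of u.)
Correct weak derivative would be u'(x) = 4*x - 1.


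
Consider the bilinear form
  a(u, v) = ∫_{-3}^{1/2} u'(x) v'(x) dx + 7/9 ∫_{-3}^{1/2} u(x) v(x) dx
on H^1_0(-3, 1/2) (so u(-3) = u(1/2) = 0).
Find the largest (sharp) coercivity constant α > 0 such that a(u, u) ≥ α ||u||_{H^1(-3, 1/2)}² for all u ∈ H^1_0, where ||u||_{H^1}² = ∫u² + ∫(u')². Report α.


α = (343 + 36*π^2)/(9*(4*π^2 + 49))

Coercivity of a(·,·) on H^1_0(-3, 1/2) means a(u, u) ≥ α ||u||_{H^1}² for every u ∈ H^1_0.
The interval has length L = 7/2, and Poincaré/coercivity depend only on L. Here a(u, u) = ∫(u')² + (7/9)·∫u².
Here 0 < c = 7/9 < 1. The condition a(u,u) ≥ α||u||_{H^1}² reads (1−α)∫(u')² ≥ (α−c)∫u². Any admissible α is ≤ 1 (rapidly oscillating u have ∫u²/∫(u')² → 0), and α = 1 would force 0 ≥ (1−c)∫u², impossible since c < 1; so 1−α > 0. By the sharp Poincaré inequality on H^1_0 of an interval of length L, ∫(u')² ≥ (π/L)²∫u² with equality for the first sine mode sin(π(x−x₀)/L) (x₀ the left endpoint), so the inequality holds for all u iff (1−α)(π/L)² ≥ α − c, i.e. α ≤ ((π/L)² + c)/((π/L)² + 1) = (1 + c(L/π)²)/(1 + (L/π)²). With (π/L)² = 4*π^2/49 and c = 7/9, the largest admissible constant is α = ((π/L)² + c)/((π/L)² + 1).
Simplifying, α = (343 + 36*π^2)/(9*(4*π^2 + 49)).


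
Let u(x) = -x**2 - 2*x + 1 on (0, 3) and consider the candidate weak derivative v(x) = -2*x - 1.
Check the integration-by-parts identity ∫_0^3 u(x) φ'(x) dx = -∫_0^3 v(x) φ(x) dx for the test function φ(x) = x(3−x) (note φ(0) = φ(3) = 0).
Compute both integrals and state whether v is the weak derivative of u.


LHS = 45/2, RHS = 18. No, v is not the weak derivative of u.

u(x) = -x**2 - 2*x + 1, classical derivative u'(x) = -2*x - 2.
φ(x) = x(3−x), so φ'(x) = 3 - 2*x.
Note φ(0) = φ(3) = 0, so the boundary term u·φ vanishes.
LHS = ∫_0^3 u(x) φ'(x) dx = ∫_0^3 (2*x^3 + x^2 - 8*x + 3) dx. Term by term:
  ∫_0^3 2*x^3 dx = 81/2;  ∫_0^3 x^2 dx = 9;  ∫_0^3 -8*x dx = -36;
  ∫_0^3 3 dx = 9.
Sum: 81/2 + 9 − 36 + 9 = 45/2.
So LHS = 45/2.
∫_0^3 v(x) φ(x) dx = ∫_0^3 (2*x^3 - 5*x^2 - 3*x) dx. Term by term:
  ∫_0^3 2*x^3 dx = 81/2;  ∫_0^3 -5*x^2 dx = -45;  ∫_0^3 -3*x dx = -27/2.
Sum: 81/2 − 45 − 27/2 = -18.
So RHS = -∫_0^3 v(x) φ(x) dx = 18.
LHS − RHS = 9/2 ≠ 0, so the identity fails.
(For a valid weak derivative the identity must hold for EVERY test function, in particular this one. The failure shows v is NOT the weak derivative of u.)
Correct weak derivative would be u'(x) = -2*x - 2.


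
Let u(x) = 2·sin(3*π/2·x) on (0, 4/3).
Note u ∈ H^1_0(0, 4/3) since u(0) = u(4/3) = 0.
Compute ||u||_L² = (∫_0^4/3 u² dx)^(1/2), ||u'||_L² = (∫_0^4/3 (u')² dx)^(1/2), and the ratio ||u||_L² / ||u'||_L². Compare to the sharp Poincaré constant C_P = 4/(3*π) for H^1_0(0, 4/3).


||u||_L² / ||u'||_L² = 2/(3*π) < C_P = 4/(3*π).

u(x) = 2·sin(3*π/2·x), so u'(x) = 3*π*cos(3*π*x/2).
Writing u(x) = A·sin(kπx/L) with A = 2 and k = 2, use ∫_0^L sin²(kπx/L) dx = L/2 and ∫_0^L cos²(kπx/L) dx = L/2.
u² = 4·sin²(3*π/2·x) and (u')² = 9*π^2·cos²(3*π/2·x), and each of sin², cos² integrates to L/2 = 2/3 over (0, 4/3).
∫_0^4/3 u² dx = 8/3, so ||u||_L² = 2*sqrt(6)/3.
∫_0^4/3 (u')² dx = 6*π^2, so ||u'||_L² = sqrt(6)*π.
Ratio ||u||_L² / ||u'||_L² = 2/(3*π).
Sharp Poincaré constant on H^1_0(0, 4/3) is C_P = L/π = 4/(3*π), achieved by sin(3*π/4·x).
This is the k = 2 harmonic; the ratio L/(kπ) is strictly less than C_P = L/π, consistent with the sharp inequality ||u||_L² ≤ C_P ||u'||_L².


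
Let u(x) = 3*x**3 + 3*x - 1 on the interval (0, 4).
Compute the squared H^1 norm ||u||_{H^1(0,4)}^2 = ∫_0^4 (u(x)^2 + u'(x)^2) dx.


||u||_{H^1}^2 = 1480232/35

The H^1 norm (squared) on an interval (0, L) is
  ||u||_{H^1}^2 = ∫_0^L u(x)^2 dx + ∫_0^L u'(x)^2 dx.
Compute u'(x) = 9*x**2 + 3.
Then u(x)^2 = 9*x**6 + 18*x**4 - 6*x**3 + 9*x**2 - 6*x + 1 and u'(x)^2 = 81*x**4 + 54*x**2 + 9.
Integrate each monomial from 0 to 4 using ∫_0^4 c·x^n dx = c·4^(n+1)/(n+1):
  ∫_0^4 u(x)^2 dx = ∫_0^4 (9*x^6 + 18*x^4 - 6*x^3 + 9*x^2 - 6*x + 1) dx. Term by term:
    ∫_0^4 9*x^6 dx = 147456/7;  ∫_0^4 18*x^4 dx = 18432/5;  ∫_0^4 -6*x^3 dx = -384;
    ∫_0^4 9*x^2 dx = 192;  ∫_0^4 -6*x dx = -48;  ∫_0^4 1 dx = 4.
  Sum: 147456/7 + 18432/5 − 384 + 192 − 48 + 4 = 858044/35.
  ∫_0^4 u'(x)^2 dx = ∫_0^4 (81*x^4 + 54*x^2 + 9) dx. Term by term:
    ∫_0^4 81*x^4 dx = 82944/5;  ∫_0^4 54*x^2 dx = 1152;  ∫_0^4 9 dx = 36.
  Sum: 82944/5 + 1152 + 36 = 88884/5.
Adding: ||u||_{H^1}^2 = 858044/35 + 88884/5 = 1480232/35.


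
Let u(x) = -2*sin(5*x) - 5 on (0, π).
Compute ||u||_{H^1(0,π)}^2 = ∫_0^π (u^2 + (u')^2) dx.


||u||_{H^1(0,π)}^2 = 8 + 77*π

u'(x) = -10*cos(5*x).
Expand u² and (u')² and integrate term by term on (0, π), using: for integers n ≥ 1, ∫_0^π sin²(nx) dx = ∫_0^π cos²(nx) dx = π/2; for n ≠ n', ∫_0^π sin(nx)sin(n'x) dx = ∫_0^π cos(nx)cos(n'x) dx = 0; and by product-to-sum, ∫_0^π sin(nx)cos(n'x) dx = ½∫_0^π [sin((n+n')x) + sin((n−n')x)] dx, which is 0 when n+n' is even and 2n/(n²−n'²) when n+n' is odd (it need not vanish on (0, π)). For the constant mode: ∫_0^π 1 dx = π, ∫_0^π cos(nx) dx = 0, ∫_0^π sin(nx) dx = (1−(−1)^n)/n.
  u² squared terms: (-5)²·∫1 dx = 25·π = 25*π;  (-2)²·∫sin(5x)² dx = 4·π/2 = 2*π.
  u² cross terms: 2·(-5)·(-2)·∫1·sin(5x) dx = 20·(2/5) = 8.
  So ∫_0^π u² dx = 25*π + 2*π + 8 = 8 + 27*π.
  (u')² squared terms: (-10)²·∫cos(5x)² dx = 100·π/2 = 50*π.
  So ∫_0^π (u')² dx = 50*π.
||u||_{H^1}^2 = (8 + 27*π) + (50*π) = 8 + 77*π.


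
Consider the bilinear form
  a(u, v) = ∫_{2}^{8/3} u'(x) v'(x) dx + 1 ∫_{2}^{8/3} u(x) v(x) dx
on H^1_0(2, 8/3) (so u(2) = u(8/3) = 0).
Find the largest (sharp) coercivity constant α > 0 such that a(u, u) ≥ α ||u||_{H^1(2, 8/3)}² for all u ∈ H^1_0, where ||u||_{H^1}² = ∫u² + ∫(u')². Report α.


α = 1

Coercivity of a(·,·) on H^1_0(2, 8/3) means a(u, u) ≥ α ||u||_{H^1}² for every u ∈ H^1_0.
The interval has length L = 2/3, and Poincaré/coercivity depend only on L. Here a(u, u) = ∫(u')² + (1)·∫u².
Here c = 1 ≥ 1, so a(u,u) = ∫(u')² + c∫u² ≥ ∫(u')² + ∫u² = ||u||_{H^1}², i.e. α = 1 works. No larger α is possible: a(u,u) ≥ α||u||_{H^1}² means (1−α)∫(u')² ≥ (α−c)∫u², and for the modes u_n = sin(nπ(x−x₀)/L) (x₀ the left endpoint) one has ∫u_n²/∫(u_n')² = (L/(nπ))² → 0, so a(u_n,u_n)/||u_n||_{H^1}² → 1. Hence the optimal constant is α = 1.
Therefore α = 1.


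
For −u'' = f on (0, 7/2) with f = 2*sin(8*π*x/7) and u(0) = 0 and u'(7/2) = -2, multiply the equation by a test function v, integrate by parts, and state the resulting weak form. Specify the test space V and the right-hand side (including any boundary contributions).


V = {v ∈ H^1(0, 7/2) : v(0) = 0} (test functions vanish at x = 0 where u is specified); weak form: ∫_0^7/2 u'v' dx = ∫_0^7/2 (2*sin(8*π*x/7)) v dx − 2·v(7/2) for all v ∈ V.

Multiply both sides by a test function v and integrate from 0 to 7/2:
  ∫_0^7/2 −u''(x) v(x) dx = ∫_0^7/2 f(x) v(x) dx.
Integrate the LHS by parts once:
  ∫_0^7/2 −u'' v dx = −[u'(x) v(x)]_0^7/2 + ∫_0^7/2 u'(x) v'(x) dx.
Thus ∫_0^7/2 u'(x) v'(x) dx = ∫_0^7/2 f(x) v(x) dx + [u'(x) v(x)]_0^7/2.
Choose V so that boundary terms are either known or forced to vanish.
Mixed BC: u(0) = 0 (Dirichlet) and u'(7/2) = -2 (Neumann). Define V = {v ∈ H^1(0, 7/2) : v(0) = 0}. Then [u' v]_0^7/2 = u'(7/2)·v(7/2) − u'(0)·0 = − 2·v(7/2).
Weak formulation: find u (satisfying any essential BC) such that ∫_0^7/2 u'(x) v'(x) dx = ∫_0^7/2 f v dx − 2·v(7/2) for all v ∈ V (Dirichlet at 0 absorbed into V; Neumann datum at x = 7/2 contributes the boundary term).
Substituting f(x) = 2*sin(8*π*x/7), the right-hand side is ∫_0^7/2 (2*sin(8*π*x/7)) v dx − 2·v(7/2).


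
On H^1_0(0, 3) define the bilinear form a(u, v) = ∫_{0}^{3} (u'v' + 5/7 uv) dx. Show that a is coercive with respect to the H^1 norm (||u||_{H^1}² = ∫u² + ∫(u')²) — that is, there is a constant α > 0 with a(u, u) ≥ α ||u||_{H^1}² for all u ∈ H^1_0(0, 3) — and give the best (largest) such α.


α = (45/7 + π^2)/(9 + π^2)

Coercivity of a(·,·) on H^1_0(0, 3) means a(u, u) ≥ α ||u||_{H^1}² for every u ∈ H^1_0.
The interval has length L = 3, and Poincaré/coercivity depend only on L. Here a(u, u) = ∫(u')² + (5/7)·∫u².
Here 0 < c = 5/7 < 1. The condition a(u,u) ≥ α||u||_{H^1}² reads (1−α)∫(u')² ≥ (α−c)∫u². Any admissible α is ≤ 1 (rapidly oscillating u have ∫u²/∫(u')² → 0), and α = 1 would force 0 ≥ (1−c)∫u², impossible since c < 1; so 1−α > 0. By the sharp Poincaré inequality on H^1_0 of an interval of length L, ∫(u')² ≥ (π/L)²∫u² with equality for the first sine mode sin(π(x−x₀)/L) (x₀ the left endpoint), so the inequality holds for all u iff (1−α)(π/L)² ≥ α − c, i.e. α ≤ ((π/L)² + c)/((π/L)² + 1) = (1 + c(L/π)²)/(1 + (L/π)²). With (π/L)² = π^2/9 and c = 5/7, the largest admissible constant is α = ((π/L)² + c)/((π/L)² + 1).
Simplifying, α = (45/7 + π^2)/(9 + π^2).


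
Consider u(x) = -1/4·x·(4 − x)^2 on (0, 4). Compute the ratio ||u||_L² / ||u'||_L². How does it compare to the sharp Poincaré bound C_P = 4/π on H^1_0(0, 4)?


||u||_L² / ||u'||_L² = 2*sqrt(14)/7 < C_P = 4/π.

u(x) = -1/4·x·(4 − x)^2, so u'(x) = (4 - 3*x)*(x/4 - 1).
u(x) = -1/4·x·(4 − x)^2 vanishes at x = 0 and x = 4, so u ∈ H^1_0(0, 4). Differentiate via the product rule and integrate the resulting polynomials term by term.
  ∫_0^4 u² dx = ∫_0^4 (x^6/16 - x^5 + 6*x^4 - 16*x^3 + 16*x^2) dx. Term by term:
    ∫_0^4 x^6/16 dx = 1024/7;  ∫_0^4 -x^5 dx = -2048/3;  ∫_0^4 6*x^4 dx = 6144/5;
    ∫_0^4 -16*x^3 dx = -1024;  ∫_0^4 16*x^2 dx = 1024/3.
  Sum: 1024/7 − 2048/3 + 6144/5 − 1024 + 1024/3 = 1024/105.
  ∫_0^4 (u')² dx = ∫_0^4 (9*x^4/16 - 6*x^3 + 22*x^2 - 32*x + 16) dx. Term by term:
    ∫_0^4 9*x^4/16 dx = 576/5;  ∫_0^4 -6*x^3 dx = -384;  ∫_0^4 22*x^2 dx = 1408/3;
    ∫_0^4 -32*x dx = -256;  ∫_0^4 16 dx = 64.
  Sum: 576/5 − 384 + 1408/3 − 256 + 64 = 128/15.
∫_0^4 u² dx = 1024/105, so ||u||_L² = 32*sqrt(105)/105.
∫_0^4 (u')² dx = 128/15, so ||u'||_L² = 8*sqrt(30)/15.
Ratio ||u||_L² / ||u'||_L² = 2*sqrt(14)/7.
Sharp Poincaré constant on H^1_0(0, 4) is C_P = L/π = 4/π, achieved by sin(π/4·x).
A polynomial bump cannot attain the sharp Poincaré constant (only the first sine eigenfunction does), so the ratio is strictly less than C_P, consistent with ||u||_L² ≤ C_P ||u'||_L².


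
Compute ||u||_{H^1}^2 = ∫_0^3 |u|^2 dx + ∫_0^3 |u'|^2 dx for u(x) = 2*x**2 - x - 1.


||u||_{H^1}^2 = 1047/5

The H^1 norm (squared) on an interval (0, L) is
  ||u||_{H^1}^2 = ∫_0^L u(x)^2 dx + ∫_0^L u'(x)^2 dx.
Compute u'(x) = 4*x - 1.
Then u(x)^2 = 4*x**4 - 4*x**3 - 3*x**2 + 2*x + 1 and u'(x)^2 = 16*x**2 - 8*x + 1.
Integrate each monomial from 0 to 3 using ∫_0^3 c·x^n dx = c·3^(n+1)/(n+1):
  ∫_0^3 u(x)^2 dx = ∫_0^3 (4*x^4 - 4*x^3 - 3*x^2 + 2*x + 1) dx. Term by term:
    ∫_0^3 4*x^4 dx = 972/5;  ∫_0^3 -4*x^3 dx = -81;  ∫_0^3 -3*x^2 dx = -27;
    ∫_0^3 2*x dx = 9;  ∫_0^3 1 dx = 3.
  Sum: 972/5 − 81 − 27 + 9 + 3 = 492/5.
  ∫_0^3 u'(x)^2 dx = ∫_0^3 (16*x^2 - 8*x + 1) dx. Term by term:
    ∫_0^3 16*x^2 dx = 144;  ∫_0^3 -8*x dx = -36;  ∫_0^3 1 dx = 3.
  Sum: 144 − 36 + 3 = 111.
Adding: ||u||_{H^1}^2 = 492/5 + 111 = 1047/5.


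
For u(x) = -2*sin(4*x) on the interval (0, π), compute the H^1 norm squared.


||u||_{H^1(0,π)}^2 = 34*π

u'(x) = -8*cos(4*x).
Expand u² and (u')² and integrate term by term on (0, π), using: for integers n ≥ 1, ∫_0^π sin²(nx) dx = ∫_0^π cos²(nx) dx = π/2; for n ≠ n', ∫_0^π sin(nx)sin(n'x) dx = ∫_0^π cos(nx)cos(n'x) dx = 0; and by product-to-sum, ∫_0^π sin(nx)cos(n'x) dx = ½∫_0^π [sin((n+n')x) + sin((n−n')x)] dx, which is 0 when n+n' is even and 2n/(n²−n'²) when n+n' is odd (it need not vanish on (0, π)).
  u² squared terms: (-2)²·∫sin(4x)² dx = 4·π/2 = 2*π.
  So ∫_0^π u² dx = 2*π.
  (u')² squared terms: (-8)²·∫cos(4x)² dx = 64·π/2 = 32*π.
  So ∫_0^π (u')² dx = 32*π.
||u||_{H^1}^2 = (2*π) + (32*π) = 34*π.


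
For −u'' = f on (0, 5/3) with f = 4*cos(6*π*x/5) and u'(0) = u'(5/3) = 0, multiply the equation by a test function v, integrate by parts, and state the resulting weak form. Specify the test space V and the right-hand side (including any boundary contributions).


V = H^1(0, 5/3) (no boundary constraint on v; u is determined up to an additive constant); weak form: ∫_0^5/3 u'v' dx = ∫_0^5/3 (4*cos(6*π*x/5)) v dx for all v ∈ V.

Multiply both sides by a test function v and integrate from 0 to 5/3:
  ∫_0^5/3 −u''(x) v(x) dx = ∫_0^5/3 f(x) v(x) dx.
Integrate the LHS by parts once:
  ∫_0^5/3 −u'' v dx = −[u'(x) v(x)]_0^5/3 + ∫_0^5/3 u'(x) v'(x) dx.
Thus ∫_0^5/3 u'(x) v'(x) dx = ∫_0^5/3 f(x) v(x) dx + [u'(x) v(x)]_0^5/3.
Choose V so that boundary terms are either known or forced to vanish.
u has homogeneous Neumann: u'(0) = u'(5/3) = 0. So [u' v]_0^5/3 = 0·v(5/3) − 0·v(0) = 0 for any v; take V = H^1(0, 5/3).
Weak formulation: find u (satisfying any essential BC) such that ∫_0^5/3 u'(x) v'(x) dx = ∫_0^5/3 f v dx for all v ∈ V (homogeneous Neumann, so boundary terms vanish).
Substituting f(x) = 4*cos(6*π*x/5), the right-hand side is ∫_0^5/3 (4*cos(6*π*x/5)) v dx.
Compatibility check (pure Neumann): taking v ≡ 1 ∈ V gives 0 = ∫_0^5/3 f dx + (0) − (0), i.e. ∫_0^5/3 f dx must equal u'(0) − u'(5/3) = 0. Indeed ∫_0^5/3 (4*cos(6*π*x/5)) dx = 0, so the data are compatible. The solution is then unique only up to an additive constant (fix it e.g. by requiring ∫_0^5/3 u dx = 0).


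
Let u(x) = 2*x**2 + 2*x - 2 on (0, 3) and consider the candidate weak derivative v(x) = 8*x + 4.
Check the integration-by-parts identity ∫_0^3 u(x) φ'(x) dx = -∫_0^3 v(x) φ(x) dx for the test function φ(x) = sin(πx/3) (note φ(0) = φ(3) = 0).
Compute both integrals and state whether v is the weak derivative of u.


LHS = -48/π, RHS = -96/π. No, v is not the weak derivative of u.

u(x) = 2*x**2 + 2*x - 2, classical derivative u'(x) = 4*x + 2.
φ(x) = sin(πx/3), so φ'(x) = π*cos(π*x/3)/3.
Note φ(0) = φ(3) = 0, so the boundary term u·φ vanishes.
LHS = ∫_0^3 u(x) φ'(x) dx = ∫_0^3 (2*π*x^2*cos(π*x/3)/3 + 2*π*x*cos(π*x/3)/3 - 2*π*cos(π*x/3)/3) dx. Term by term:
  ∫_0^3 -2*π*cos(π*x/3)/3 dx = 0;  ∫_0^3 2*π*x*cos(π*x/3)/3 dx = -12/π;  ∫_0^3 2*π*x^2*cos(π*x/3)/3 dx = -36/π.
Sum: 0 − 12/π − 36/π = -48/π.
So LHS = -48/π.
∫_0^3 v(x) φ(x) dx = ∫_0^3 (8*x*sin(π*x/3) + 4*sin(π*x/3)) dx. Term by term:
  ∫_0^3 4*sin(π*x/3) dx = 24/π;  ∫_0^3 8*x*sin(π*x/3) dx = 72/π.
Sum: 24/π + 72/π = 96/π.
So RHS = -∫_0^3 v(x) φ(x) dx = -96/π.
LHS − RHS = 48/π ≠ 0, so the identity fails.
(For a valid weak derivative the identity must hold for EVERY test function, in particular this one. The failure shows v is NOT the weak derivative of u.)
Correct weak derivative would be u'(x) = 4*x + 2.


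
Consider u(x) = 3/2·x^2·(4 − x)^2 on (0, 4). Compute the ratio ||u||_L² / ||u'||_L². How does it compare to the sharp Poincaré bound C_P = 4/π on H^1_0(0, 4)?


||u||_L² / ||u'||_L² = 2*sqrt(3)/3 < C_P = 4/π.

u(x) = 3/2·x^2·(4 − x)^2, so u'(x) = 6*x*(x - 4)*(x - 2).
u(x) = 3/2·x^2·(4 − x)^2 vanishes at x = 0 and x = 4, so u ∈ H^1_0(0, 4). Differentiate via the product rule and integrate the resulting polynomials term by term.
  ∫_0^4 u² dx = ∫_0^4 (9*x^8/4 - 36*x^7 + 216*x^6 - 576*x^5 + 576*x^4) dx. Term by term:
    ∫_0^4 9*x^8/4 dx = 65536;  ∫_0^4 -36*x^7 dx = -294912;  ∫_0^4 216*x^6 dx = 3538944/7;
    ∫_0^4 -576*x^5 dx = -393216;  ∫_0^4 576*x^4 dx = 589824/5.
  Sum: 65536 − 294912 + 3538944/7 − 393216 + 589824/5 = 32768/35.
  ∫_0^4 (u')² dx = ∫_0^4 (36*x^6 - 432*x^5 + 1872*x^4 - 3456*x^3 + 2304*x^2) dx. Term by term:
    ∫_0^4 36*x^6 dx = 589824/7;  ∫_0^4 -432*x^5 dx = -294912;  ∫_0^4 1872*x^4 dx = 1916928/5;
    ∫_0^4 -3456*x^3 dx = -221184;  ∫_0^4 2304*x^2 dx = 49152.
  Sum: 589824/7 − 294912 + 1916928/5 − 221184 + 49152 = 24576/35.
∫_0^4 u² dx = 32768/35, so ||u||_L² = 128*sqrt(70)/35.
∫_0^4 (u')² dx = 24576/35, so ||u'||_L² = 64*sqrt(210)/35.
Ratio ||u||_L² / ||u'||_L² = 2*sqrt(3)/3.
Sharp Poincaré constant on H^1_0(0, 4) is C_P = L/π = 4/π, achieved by sin(π/4·x).
A polynomial bump cannot attain the sharp Poincaré constant (only the first sine eigenfunction does), so the ratio is strictly less than C_P, consistent with ||u||_L² ≤ C_P ||u'||_L².


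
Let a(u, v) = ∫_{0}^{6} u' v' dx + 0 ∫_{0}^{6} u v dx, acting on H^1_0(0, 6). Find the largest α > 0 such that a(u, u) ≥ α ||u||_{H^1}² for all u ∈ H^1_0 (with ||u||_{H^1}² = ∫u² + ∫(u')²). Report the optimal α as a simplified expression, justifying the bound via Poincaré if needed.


α = π^2/(π^2 + 36)

Coercivity of a(·,·) on H^1_0(0, 6) means a(u, u) ≥ α ||u||_{H^1}² for every u ∈ H^1_0.
The interval has length L = 6, and Poincaré/coercivity depend only on L. Here a(u, u) = ∫(u')² + (0)·∫u².
Here c = 0, so a(u,u) = ∫(u')² alone. The condition a(u,u) ≥ α||u||_{H^1}² reads (1−α)∫(u')² ≥ (α−c)∫u². Any admissible α is ≤ 1 (rapidly oscillating u have ∫u²/∫(u')² → 0), and α = 1 would force 0 ≥ (1−c)∫u², impossible since c < 1; so 1−α > 0. By the sharp Poincaré inequality on H^1_0 of an interval of length L, ∫(u')² ≥ (π/L)²∫u² with equality for the first sine mode sin(π(x−x₀)/L) (x₀ the left endpoint), so the inequality holds for all u iff (1−α)(π/L)² ≥ α − c, i.e. α ≤ ((π/L)² + c)/((π/L)² + 1) = (1 + c(L/π)²)/(1 + (L/π)²). (Direct route, valid since c ≤ 0: Poincaré gives c∫u² ≥ c(L/π)²∫(u')², so a(u,u) ≥ (1 + c(L/π)²)∫(u')², while ||u||_{H^1}² ≤ (1 + (L/π)²)∫(u')²; dividing yields the same α.) With (π/L)² = π^2/36 and c = 0, the largest admissible constant is α = ((π/L)² + c)/((π/L)² + 1).
Simplifying, α = π^2/(π^2 + 36).


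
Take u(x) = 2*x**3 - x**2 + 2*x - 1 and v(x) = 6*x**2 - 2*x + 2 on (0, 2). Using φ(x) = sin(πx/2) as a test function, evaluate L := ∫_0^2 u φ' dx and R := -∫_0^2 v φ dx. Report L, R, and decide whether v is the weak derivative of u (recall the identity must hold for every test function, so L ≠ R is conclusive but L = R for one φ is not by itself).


LHS = -48/π + 192/π^3, RHS = -48/π + 192/π^3. Yes, v = u' weakly.

u(x) = 2*x**3 - x**2 + 2*x - 1, classical derivative u'(x) = 6*x**2 - 2*x + 2.
φ(x) = sin(πx/2), so φ'(x) = π*cos(π*x/2)/2.
Note φ(0) = φ(2) = 0, so the boundary term u·φ vanishes.
LHS = ∫_0^2 u(x) φ'(x) dx = ∫_0^2 (π*x^3*cos(π*x/2) - π*x^2*cos(π*x/2)/2 + π*x*cos(π*x/2) - π*cos(π*x/2)/2) dx. Term by term:
  ∫_0^2 -π*cos(π*x/2)/2 dx = 0;  ∫_0^2 π*x*cos(π*x/2) dx = -8/π;  ∫_0^2 π*x^3*cos(π*x/2) dx = -48/π + 192/π^3;
  ∫_0^2 -π*x^2*cos(π*x/2)/2 dx = 8/π.
Sum: 0 − 8/π + -48/π + 192/π^3 + 8/π = -48/π + 192/π^3.
So LHS = -48/π + 192/π^3.
∫_0^2 v(x) φ(x) dx = ∫_0^2 (6*x^2*sin(π*x/2) - 2*x*sin(π*x/2) + 2*sin(π*x/2)) dx. Term by term:
  ∫_0^2 2*sin(π*x/2) dx = 8/π;  ∫_0^2 -2*x*sin(π*x/2) dx = -8/π;  ∫_0^2 6*x^2*sin(π*x/2) dx = -192/π^3 + 48/π.
Sum: 8/π − 8/π + -192/π^3 + 48/π = -192/π^3 + 48/π.
So RHS = -∫_0^2 v(x) φ(x) dx = -48/π + 192/π^3.
LHS = RHS, so the identity holds for this test φ.
Moreover u is smooth here and v(x) = u'(x) = 6*x**2 - 2*x + 2 pointwise, so the identity holds for every test function. Hence v is the weak derivative of u.


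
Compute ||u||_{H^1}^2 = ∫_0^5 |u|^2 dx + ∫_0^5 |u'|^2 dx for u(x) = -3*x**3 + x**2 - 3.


||u||_{H^1}^2 = 5595265/42

The H^1 norm (squared) on an interval (0, L) is
  ||u||_{H^1}^2 = ∫_0^L u(x)^2 dx + ∫_0^L u'(x)^2 dx.
Compute u'(x) = -9*x**2 + 2*x.
Then u(x)^2 = 9*x**6 - 6*x**5 + x**4 + 18*x**3 - 6*x**2 + 9 and u'(x)^2 = 81*x**4 - 36*x**3 + 4*x**2.
Integrate each monomial from 0 to 5 using ∫_0^5 c·x^n dx = c·5^(n+1)/(n+1):
  ∫_0^5 u(x)^2 dx = ∫_0^5 (9*x^6 - 6*x^5 + x^4 + 18*x^3 - 6*x^2 + 9) dx. Term by term:
    ∫_0^5 9*x^6 dx = 703125/7;  ∫_0^5 -6*x^5 dx = -15625;  ∫_0^5 x^4 dx = 625;
    ∫_0^5 18*x^3 dx = 5625/2;  ∫_0^5 -6*x^2 dx = -250;  ∫_0^5 9 dx = 45.
  Sum: 703125/7 − 15625 + 625 + 5625/2 − 250 + 45 = 1232755/14.
  ∫_0^5 u'(x)^2 dx = ∫_0^5 (81*x^4 - 36*x^3 + 4*x^2) dx. Term by term:
    ∫_0^5 81*x^4 dx = 50625;  ∫_0^5 -36*x^3 dx = -5625;  ∫_0^5 4*x^2 dx = 500/3.
  Sum: 50625 − 5625 + 500/3 = 135500/3.
Adding: ||u||_{H^1}^2 = 1232755/14 + 135500/3 = 5595265/42.


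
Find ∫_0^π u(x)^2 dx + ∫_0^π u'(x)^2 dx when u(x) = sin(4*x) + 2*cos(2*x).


||u||_{H^1(0,π)}^2 = 37*π/2

u'(x) = -4*sin(2*x) + 4*cos(4*x).
Expand u² and (u')² and integrate term by term on (0, π), using: for integers n ≥ 1, ∫_0^π sin²(nx) dx = ∫_0^π cos²(nx) dx = π/2; for n ≠ n', ∫_0^π sin(nx)sin(n'x) dx = ∫_0^π cos(nx)cos(n'x) dx = 0; and by product-to-sum, ∫_0^π sin(nx)cos(n'x) dx = ½∫_0^π [sin((n+n')x) + sin((n−n')x)] dx, which is 0 when n+n' is even and 2n/(n²−n'²) when n+n' is odd (it need not vanish on (0, π)).
  u² squared terms: (2)²·∫cos(2x)² dx = 4·π/2 = 2*π;  (1)²·∫sin(4x)² dx = 1·π/2 = π/2.
  u² cross terms: 2·(2)·(1)·∫cos(2x)·sin(4x) dx = 4·(0) = 0.
  So ∫_0^π u² dx = 2*π + π/2 + 0 = 5*π/2.
  (u')² squared terms: (-4)²·∫sin(2x)² dx = 16·π/2 = 8*π;  (4)²·∫cos(4x)² dx = 16·π/2 = 8*π.
  (u')² cross terms: 2·(-4)·(4)·∫sin(2x)·cos(4x) dx = -32·(0) = 0.
  So ∫_0^π (u')² dx = 8*π + 8*π + 0 = 16*π.
||u||_{H^1}^2 = (5*π/2) + (16*π) = 37*π/2.


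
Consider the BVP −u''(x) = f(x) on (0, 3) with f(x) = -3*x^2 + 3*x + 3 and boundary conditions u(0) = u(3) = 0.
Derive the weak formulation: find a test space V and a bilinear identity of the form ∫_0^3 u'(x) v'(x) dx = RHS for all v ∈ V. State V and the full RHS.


V = H^1_0(0, 3) (so v(0) = v(3) = 0); weak form: ∫_0^3 u'v' dx = ∫_0^3 (-3*x^2 + 3*x + 3) v dx for all v ∈ V.

Multiply both sides by a test function v and integrate from 0 to 3:
  ∫_0^3 −u''(x) v(x) dx = ∫_0^3 f(x) v(x) dx.
Integrate the LHS by parts once:
  ∫_0^3 −u'' v dx = −[u'(x) v(x)]_0^3 + ∫_0^3 u'(x) v'(x) dx.
Thus ∫_0^3 u'(x) v'(x) dx = ∫_0^3 f(x) v(x) dx + [u'(x) v(x)]_0^3.
Choose V so that boundary terms are either known or forced to vanish.
u is Dirichlet: u(0) = u(3) = 0. Let V = H^1_0(0, 3); then v(0) = v(3) = 0, and [u' v]_0^3 = 0.
Weak formulation: find u (satisfying any essential BC) such that ∫_0^3 u'(x) v'(x) dx = ∫_0^3 f v dx for all v ∈ V.
Substituting f(x) = -3*x^2 + 3*x + 3, the right-hand side is ∫_0^3 (-3*x^2 + 3*x + 3) v dx.


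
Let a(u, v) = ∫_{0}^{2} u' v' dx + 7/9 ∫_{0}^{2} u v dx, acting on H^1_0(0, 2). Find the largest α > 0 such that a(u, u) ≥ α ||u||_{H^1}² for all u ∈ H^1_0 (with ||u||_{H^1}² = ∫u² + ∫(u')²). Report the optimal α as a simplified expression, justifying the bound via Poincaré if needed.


α = (28/9 + π^2)/(4 + π^2)

Coercivity of a(·,·) on H^1_0(0, 2) means a(u, u) ≥ α ||u||_{H^1}² for every u ∈ H^1_0.
The interval has length L = 2, and Poincaré/coercivity depend only on L. Here a(u, u) = ∫(u')² + (7/9)·∫u².
Here 0 < c = 7/9 < 1. The condition a(u,u) ≥ α||u||_{H^1}² reads (1−α)∫(u')² ≥ (α−c)∫u². Any admissible α is ≤ 1 (rapidly oscillating u have ∫u²/∫(u')² → 0), and α = 1 would force 0 ≥ (1−c)∫u², impossible since c < 1; so 1−α > 0. By the sharp Poincaré inequality on H^1_0 of an interval of length L, ∫(u')² ≥ (π/L)²∫u² with equality for the first sine mode sin(π(x−x₀)/L) (x₀ the left endpoint), so the inequality holds for all u iff (1−α)(π/L)² ≥ α − c, i.e. α ≤ ((π/L)² + c)/((π/L)² + 1) = (1 + c(L/π)²)/(1 + (L/π)²). With (π/L)² = π^2/4 and c = 7/9, the largest admissible constant is α = ((π/L)² + c)/((π/L)² + 1).
Simplifying, α = (28/9 + π^2)/(4 + π^2).


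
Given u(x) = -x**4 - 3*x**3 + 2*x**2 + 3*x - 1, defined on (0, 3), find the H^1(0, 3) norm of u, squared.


||u||_{H^1}^2 = 405249/20

The H^1 norm (squared) on an interval (0, L) is
  ||u||_{H^1}^2 = ∫_0^L u(x)^2 dx + ∫_0^L u'(x)^2 dx.
Compute u'(x) = -4*x**3 - 9*x**2 + 4*x + 3.
Then u(x)^2 = x**8 + 6*x**7 + 5*x**6 - 18*x**5 - 12*x**4 + 18*x**3 + 5*x**2 - 6*x + 1 and u'(x)^2 = 16*x**6 + 72*x**5 + 49*x**4 - 96*x**3 - 38*x**2 + 24*x + 9.
Integrate each monomial from 0 to 3 using ∫_0^3 c·x^n dx = c·3^(n+1)/(n+1):
  ∫_0^3 u(x)^2 dx = ∫_0^3 (x^8 + 6*x^7 + 5*x^6 - 18*x^5 - 12*x^4 + 18*x^3 + 5*x^2 - 6*x + 1) dx. Term by term:
    ∫_0^3 x^8 dx = 2187;  ∫_0^3 6*x^7 dx = 19683/4;  ∫_0^3 5*x^6 dx = 10935/7;
    ∫_0^3 -18*x^5 dx = -2187;  ∫_0^3 -12*x^4 dx = -2916/5;  ∫_0^3 18*x^3 dx = 729/2;
    ∫_0^3 5*x^2 dx = 45;  ∫_0^3 -6*x dx = -27;  ∫_0^3 1 dx = 3.
  Sum: 2187 + 19683/4 + 10935/7 − 2187 − 2916/5 + 729/2 + 45 − 27 + 3 = 879927/140.
  ∫_0^3 u'(x)^2 dx = ∫_0^3 (16*x^6 + 72*x^5 + 49*x^4 - 96*x^3 - 38*x^2 + 24*x + 9) dx. Term by term:
    ∫_0^3 16*x^6 dx = 34992/7;  ∫_0^3 72*x^5 dx = 8748;  ∫_0^3 49*x^4 dx = 11907/5;
    ∫_0^3 -96*x^3 dx = -1944;  ∫_0^3 -38*x^2 dx = -342;  ∫_0^3 24*x dx = 108;
    ∫_0^3 9 dx = 27.
  Sum: 34992/7 + 8748 + 11907/5 − 1944 − 342 + 108 + 27 = 489204/35.
Adding: ||u||_{H^1}^2 = 879927/140 + 489204/35 = 405249/20.


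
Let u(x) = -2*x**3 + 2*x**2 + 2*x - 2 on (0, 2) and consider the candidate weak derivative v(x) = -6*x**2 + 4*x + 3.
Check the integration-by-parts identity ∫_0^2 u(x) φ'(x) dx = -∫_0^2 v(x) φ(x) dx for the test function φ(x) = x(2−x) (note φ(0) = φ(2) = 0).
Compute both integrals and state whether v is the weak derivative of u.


LHS = 8/5, RHS = 4/15. No, v is not the weak derivative of u.

u(x) = -2*x**3 + 2*x**2 + 2*x - 2, classical derivative u'(x) = -6*x**2 + 4*x + 2.
φ(x) = x(2−x), so φ'(x) = 2 - 2*x.
Note φ(0) = φ(2) = 0, so the boundary term u·φ vanishes.
LHS = ∫_0^2 u(x) φ'(x) dx = ∫_0^2 (4*x^4 - 8*x^3 + 8*x - 4) dx. Term by term:
  ∫_0^2 4*x^4 dx = 128/5;  ∫_0^2 -8*x^3 dx = -32;  ∫_0^2 8*x dx = 16;
  ∫_0^2 -4 dx = -8.
Sum: 128/5 − 32 + 16 − 8 = 8/5.
So LHS = 8/5.
∫_0^2 v(x) φ(x) dx = ∫_0^2 (6*x^4 - 16*x^3 + 5*x^2 + 6*x) dx. Term by term:
  ∫_0^2 6*x^4 dx = 192/5;  ∫_0^2 -16*x^3 dx = -64;  ∫_0^2 5*x^2 dx = 40/3;
  ∫_0^2 6*x dx = 12.
Sum: 192/5 − 64 + 40/3 + 12 = -4/15.
So RHS = -∫_0^2 v(x) φ(x) dx = 4/15.
LHS − RHS = 4/3 ≠ 0, so the identity fails.
(For a valid weak derivative the identity must hold for EVERY test function, in particular this one. The failure shows v is NOT the weak derivative of u.)
Correct weak derivative would be u'(x) = -6*x**2 + 4*x + 2.


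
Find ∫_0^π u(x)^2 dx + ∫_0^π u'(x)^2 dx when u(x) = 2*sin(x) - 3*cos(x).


||u||_{H^1(0,π)}^2 = 13*π

u'(x) = 3*sin(x) + 2*cos(x).
Expand u² and (u')² and integrate term by term on (0, π), using: for integers n ≥ 1, ∫_0^π sin²(nx) dx = ∫_0^π cos²(nx) dx = π/2; for n ≠ n', ∫_0^π sin(nx)sin(n'x) dx = ∫_0^π cos(nx)cos(n'x) dx = 0; and by product-to-sum, ∫_0^π sin(nx)cos(n'x) dx = ½∫_0^π [sin((n+n')x) + sin((n−n')x)] dx, which is 0 when n+n' is even and 2n/(n²−n'²) when n+n' is odd (it need not vanish on (0, π)).
  u² squared terms: (-3)²·∫cos(x)² dx = 9·π/2 = 9*π/2;  (2)²·∫sin(x)² dx = 4·π/2 = 2*π.
  u² cross terms: 2·(-3)·(2)·∫cos(x)·sin(x) dx = -12·(0) = 0.
  So ∫_0^π u² dx = 9*π/2 + 2*π + 0 = 13*π/2.
  (u')² squared terms: (2)²·∫cos(x)² dx = 4·π/2 = 2*π;  (3)²·∫sin(x)² dx = 9·π/2 = 9*π/2.
  (u')² cross terms: 2·(2)·(3)·∫cos(x)·sin(x) dx = 12·(0) = 0.
  So ∫_0^π (u')² dx = 2*π + 9*π/2 + 0 = 13*π/2.
||u||_{H^1}^2 = (13*π/2) + (13*π/2) = 13*π.


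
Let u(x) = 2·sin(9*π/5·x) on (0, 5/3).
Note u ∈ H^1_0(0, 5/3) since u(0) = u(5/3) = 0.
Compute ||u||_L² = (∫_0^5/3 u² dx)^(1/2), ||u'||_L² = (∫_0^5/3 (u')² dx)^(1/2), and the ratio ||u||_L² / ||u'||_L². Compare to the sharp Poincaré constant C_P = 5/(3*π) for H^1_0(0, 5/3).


||u||_L² / ||u'||_L² = 5/(9*π) < C_P = 5/(3*π).

u(x) = 2·sin(9*π/5·x), so u'(x) = 18*π*cos(9*π*x/5)/5.
Writing u(x) = A·sin(kπx/L) with A = 2 and k = 3, use ∫_0^L sin²(kπx/L) dx = L/2 and ∫_0^L cos²(kπx/L) dx = L/2.
u² = 4·sin²(9*π/5·x) and (u')² = 324*π^2/25·cos²(9*π/5·x), and each of sin², cos² integrates to L/2 = 5/6 over (0, 5/3).
∫_0^5/3 u² dx = 10/3, so ||u||_L² = sqrt(30)/3.
∫_0^5/3 (u')² dx = 54*π^2/5, so ||u'||_L² = 3*sqrt(30)*π/5.
Ratio ||u||_L² / ||u'||_L² = 5/(9*π).
Sharp Poincaré constant on H^1_0(0, 5/3) is C_P = L/π = 5/(3*π), achieved by sin(3*π/5·x).
This is the k = 3 harmonic; the ratio L/(kπ) is strictly less than C_P = L/π, consistent with the sharp inequality ||u||_L² ≤ C_P ||u'||_L².


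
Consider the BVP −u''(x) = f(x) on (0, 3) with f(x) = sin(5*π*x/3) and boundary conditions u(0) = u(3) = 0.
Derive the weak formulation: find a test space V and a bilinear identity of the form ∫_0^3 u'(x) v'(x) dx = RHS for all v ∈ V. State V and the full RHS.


V = H^1_0(0, 3) (so v(0) = v(3) = 0); weak form: ∫_0^3 u'v' dx = ∫_0^3 (sin(5*π*x/3)) v dx for all v ∈ V.

Multiply both sides by a test function v and integrate from 0 to 3:
  ∫_0^3 −u''(x) v(x) dx = ∫_0^3 f(x) v(x) dx.
Integrate the LHS by parts once:
  ∫_0^3 −u'' v dx = −[u'(x) v(x)]_0^3 + ∫_0^3 u'(x) v'(x) dx.
Thus ∫_0^3 u'(x) v'(x) dx = ∫_0^3 f(x) v(x) dx + [u'(x) v(x)]_0^3.
Choose V so that boundary terms are either known or forced to vanish.
u is Dirichlet: u(0) = u(3) = 0. Let V = H^1_0(0, 3); then v(0) = v(3) = 0, and [u' v]_0^3 = 0.
Weak formulation: find u (satisfying any essential BC) such that ∫_0^3 u'(x) v'(x) dx = ∫_0^3 f v dx for all v ∈ V.
Substituting f(x) = sin(5*π*x/3), the right-hand side is ∫_0^3 (sin(5*π*x/3)) v dx.


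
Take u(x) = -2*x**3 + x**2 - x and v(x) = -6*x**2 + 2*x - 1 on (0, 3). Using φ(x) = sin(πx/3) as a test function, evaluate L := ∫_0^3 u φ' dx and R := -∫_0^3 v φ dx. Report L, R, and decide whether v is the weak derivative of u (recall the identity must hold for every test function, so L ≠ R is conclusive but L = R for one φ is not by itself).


LHS = -648/π^3 + 150/π, RHS = -648/π^3 + 150/π. Yes, v = u' weakly.

u(x) = -2*x**3 + x**2 - x, classical derivative u'(x) = -6*x**2 + 2*x - 1.
φ(x) = sin(πx/3), so φ'(x) = π*cos(π*x/3)/3.
Note φ(0) = φ(3) = 0, so the boundary term u·φ vanishes.
LHS = ∫_0^3 u(x) φ'(x) dx = ∫_0^3 (-2*π*x^3*cos(π*x/3)/3 + π*x^2*cos(π*x/3)/3 - π*x*cos(π*x/3)/3) dx. Term by term:
  ∫_0^3 -2*π*x^3*cos(π*x/3)/3 dx = -648/π^3 + 162/π;  ∫_0^3 -π*x*cos(π*x/3)/3 dx = 6/π;  ∫_0^3 π*x^2*cos(π*x/3)/3 dx = -18/π.
Sum: -648/π^3 + 162/π + 6/π − 18/π = -648/π^3 + 150/π.
So LHS = -648/π^3 + 150/π.
∫_0^3 v(x) φ(x) dx = ∫_0^3 (-6*x^2*sin(π*x/3) + 2*x*sin(π*x/3) - sin(π*x/3)) dx. Term by term:
  ∫_0^3 -sin(π*x/3) dx = -6/π;  ∫_0^3 -6*x^2*sin(π*x/3) dx = -162/π + 648/π^3;  ∫_0^3 2*x*sin(π*x/3) dx = 18/π.
Sum: -6/π + -162/π + 648/π^3 + 18/π = -150/π + 648/π^3.
So RHS = -∫_0^3 v(x) φ(x) dx = -648/π^3 + 150/π.
LHS = RHS, so the identity holds for this test φ.
Moreover u is smooth here and v(x) = u'(x) = -6*x**2 + 2*x - 1 pointwise, so the identity holds for every test function. Hence v is the weak derivative of u.


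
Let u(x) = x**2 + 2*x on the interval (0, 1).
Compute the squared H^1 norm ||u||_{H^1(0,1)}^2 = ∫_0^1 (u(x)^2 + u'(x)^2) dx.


||u||_{H^1}^2 = 178/15

The H^1 norm (squared) on an interval (0, L) is
  ||u||_{H^1}^2 = ∫_0^L u(x)^2 dx + ∫_0^L u'(x)^2 dx.
Compute u'(x) = 2*x + 2.
Then u(x)^2 = x**4 + 4*x**3 + 4*x**2 and u'(x)^2 = 4*x**2 + 8*x + 4.
Integrate each monomial from 0 to 1 using ∫_0^1 c·x^n dx = c·1^(n+1)/(n+1):
  ∫_0^1 u(x)^2 dx = ∫_0^1 (x^4 + 4*x^3 + 4*x^2) dx. Term by term:
    ∫_0^1 x^4 dx = 1/5;  ∫_0^1 4*x^3 dx = 1;  ∫_0^1 4*x^2 dx = 4/3.
  Sum: 1/5 + 1 + 4/3 = 38/15.
  ∫_0^1 u'(x)^2 dx = ∫_0^1 (4*x^2 + 8*x + 4) dx. Term by term:
    ∫_0^1 4*x^2 dx = 4/3;  ∫_0^1 8*x dx = 4;  ∫_0^1 4 dx = 4.
  Sum: 4/3 + 4 + 4 = 28/3.
Adding: ||u||_{H^1}^2 = 38/15 + 28/3 = 178/15.


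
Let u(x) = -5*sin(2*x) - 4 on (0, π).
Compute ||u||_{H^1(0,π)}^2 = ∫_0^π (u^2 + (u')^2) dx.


||u||_{H^1(0,π)}^2 = 157*π/2

u'(x) = -10*cos(2*x).
Expand u² and (u')² and integrate term by term on (0, π), using: for integers n ≥ 1, ∫_0^π sin²(nx) dx = ∫_0^π cos²(nx) dx = π/2; for n ≠ n', ∫_0^π sin(nx)sin(n'x) dx = ∫_0^π cos(nx)cos(n'x) dx = 0; and by product-to-sum, ∫_0^π sin(nx)cos(n'x) dx = ½∫_0^π [sin((n+n')x) + sin((n−n')x)] dx, which is 0 when n+n' is even and 2n/(n²−n'²) when n+n' is odd (it need not vanish on (0, π)). For the constant mode: ∫_0^π 1 dx = π, ∫_0^π cos(nx) dx = 0, ∫_0^π sin(nx) dx = (1−(−1)^n)/n.
  u² squared terms: (-4)²·∫1 dx = 16·π = 16*π;  (-5)²·∫sin(2x)² dx = 25·π/2 = 25*π/2.
  u² cross terms: 2·(-4)·(-5)·∫1·sin(2x) dx = 40·(0) = 0.
  So ∫_0^π u² dx = 16*π + 25*π/2 + 0 = 57*π/2.
  (u')² squared terms: (-10)²·∫cos(2x)² dx = 100·π/2 = 50*π.
  So ∫_0^π (u')² dx = 50*π.
||u||_{H^1}^2 = (57*π/2) + (50*π) = 157*π/2.


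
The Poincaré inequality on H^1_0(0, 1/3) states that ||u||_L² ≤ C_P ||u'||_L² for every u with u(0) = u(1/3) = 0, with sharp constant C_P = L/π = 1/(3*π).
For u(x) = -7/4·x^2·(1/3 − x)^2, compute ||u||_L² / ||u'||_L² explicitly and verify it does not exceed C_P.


||u||_L² / ||u'||_L² = sqrt(3)/18 < C_P = 1/(3*π).

u(x) = -7/4·x^2·(1/3 − x)^2, so u'(x) = 7*x*(-18*x^2 + 9*x - 1)/18.
u(x) = -7/4·x^2·(1/3 − x)^2 vanishes at x = 0 and x = 1/3, so u ∈ H^1_0(0, 1/3). Differentiate via the product rule and integrate the resulting polynomials term by term.
  ∫_0^1/3 u² dx = ∫_0^1/3 (49*x^8/16 - 49*x^7/12 + 49*x^6/24 - 49*x^5/108 + 49*x^4/1296) dx. Term by term:
    ∫_0^1/3 49*x^8/16 dx = 49/2834352;  ∫_0^1/3 -49*x^7/12 dx = -49/629856;  ∫_0^1/3 49*x^6/24 dx = 7/52488;
    ∫_0^1/3 -49*x^5/108 dx = -49/472392;  ∫_0^1/3 49*x^4/1296 dx = 49/1574640.
  Sum: 49/2834352 − 49/629856 + 7/52488 − 49/472392 + 49/1574640 = 7/28343520.
  ∫_0^1/3 (u')² dx = ∫_0^1/3 (49*x^6 - 49*x^5 + 637*x^4/36 - 49*x^3/18 + 49*x^2/324) dx. Term by term:
    ∫_0^1/3 49*x^6 dx = 7/2187;  ∫_0^1/3 -49*x^5 dx = -49/4374;  ∫_0^1/3 637*x^4/36 dx = 637/43740;
    ∫_0^1/3 -49*x^3/18 dx = -49/5832;  ∫_0^1/3 49*x^2/324 dx = 49/26244.
  Sum: 7/2187 − 49/4374 + 637/43740 − 49/5832 + 49/26244 = 7/262440.
∫_0^1/3 u² dx = 7/28343520, so ||u||_L² = sqrt(210)/29160.
∫_0^1/3 (u')² dx = 7/262440, so ||u'||_L² = sqrt(70)/1620.
Ratio ||u||_L² / ||u'||_L² = sqrt(3)/18.
Sharp Poincaré constant on H^1_0(0, 1/3) is C_P = L/π = 1/(3*π), achieved by sin(3*π·x).
A polynomial bump cannot attain the sharp Poincaré constant (only the first sine eigenfunction does), so the ratio is strictly less than C_P, consistent with ||u||_L² ≤ C_P ||u'||_L².


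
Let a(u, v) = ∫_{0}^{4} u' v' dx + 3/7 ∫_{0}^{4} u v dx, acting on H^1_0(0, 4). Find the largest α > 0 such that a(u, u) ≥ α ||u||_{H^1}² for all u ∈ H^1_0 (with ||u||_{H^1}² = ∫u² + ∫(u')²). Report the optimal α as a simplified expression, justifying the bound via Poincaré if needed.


α = (48/7 + π^2)/(π^2 + 16)

Coercivity of a(·,·) on H^1_0(0, 4) means a(u, u) ≥ α ||u||_{H^1}² for every u ∈ H^1_0.
The interval has length L = 4, and Poincaré/coercivity depend only on L. Here a(u, u) = ∫(u')² + (3/7)·∫u².
Here 0 < c = 3/7 < 1. The condition a(u,u) ≥ α||u||_{H^1}² reads (1−α)∫(u')² ≥ (α−c)∫u². Any admissible α is ≤ 1 (rapidly oscillating u have ∫u²/∫(u')² → 0), and α = 1 would force 0 ≥ (1−c)∫u², impossible since c < 1; so 1−α > 0. By the sharp Poincaré inequality on H^1_0 of an interval of length L, ∫(u')² ≥ (π/L)²∫u² with equality for the first sine mode sin(π(x−x₀)/L) (x₀ the left endpoint), so the inequality holds for all u iff (1−α)(π/L)² ≥ α − c, i.e. α ≤ ((π/L)² + c)/((π/L)² + 1) = (1 + c(L/π)²)/(1 + (L/π)²). With (π/L)² = π^2/16 and c = 3/7, the largest admissible constant is α = ((π/L)² + c)/((π/L)² + 1).
Simplifying, α = (48/7 + π^2)/(π^2 + 16).


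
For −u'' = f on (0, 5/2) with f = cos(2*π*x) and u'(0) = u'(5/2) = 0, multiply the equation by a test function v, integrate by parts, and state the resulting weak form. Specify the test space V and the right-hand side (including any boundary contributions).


V = H^1(0, 5/2) (no boundary constraint on v; u is determined up to an additive constant); weak form: ∫_0^5/2 u'v' dx = ∫_0^5/2 (cos(2*π*x)) v dx for all v ∈ V.

Multiply both sides by a test function v and integrate from 0 to 5/2:
  ∫_0^5/2 −u''(x) v(x) dx = ∫_0^5/2 f(x) v(x) dx.
Integrate the LHS by parts once:
  ∫_0^5/2 −u'' v dx = −[u'(x) v(x)]_0^5/2 + ∫_0^5/2 u'(x) v'(x) dx.
Thus ∫_0^5/2 u'(x) v'(x) dx = ∫_0^5/2 f(x) v(x) dx + [u'(x) v(x)]_0^5/2.
Choose V so that boundary terms are either known or forced to vanish.
u has homogeneous Neumann: u'(0) = u'(5/2) = 0. So [u' v]_0^5/2 = 0·v(5/2) − 0·v(0) = 0 for any v; take V = H^1(0, 5/2).
Weak formulation: find u (satisfying any essential BC) such that ∫_0^5/2 u'(x) v'(x) dx = ∫_0^5/2 f v dx for all v ∈ V (homogeneous Neumann, so boundary terms vanish).
Substituting f(x) = cos(2*π*x), the right-hand side is ∫_0^5/2 (cos(2*π*x)) v dx.
Compatibility check (pure Neumann): taking v ≡ 1 ∈ V gives 0 = ∫_0^5/2 f dx + (0) − (0), i.e. ∫_0^5/2 f dx must equal u'(0) − u'(5/2) = 0. Indeed ∫_0^5/2 (cos(2*π*x)) dx = 0, so the data are compatible. The solution is then unique only up to an additive constant (fix it e.g. by requiring ∫_0^5/2 u dx = 0).


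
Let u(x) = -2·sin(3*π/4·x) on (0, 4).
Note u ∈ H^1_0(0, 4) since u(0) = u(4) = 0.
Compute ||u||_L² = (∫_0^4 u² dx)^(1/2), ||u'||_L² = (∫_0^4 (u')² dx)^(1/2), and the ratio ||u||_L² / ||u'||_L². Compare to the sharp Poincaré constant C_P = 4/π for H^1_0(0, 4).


||u||_L² / ||u'||_L² = 4/(3*π) < C_P = 4/π.

u(x) = -2·sin(3*π/4·x), so u'(x) = -3*π*cos(3*π*x/4)/2.
Writing u(x) = A·sin(kπx/L) with A = -2 and k = 3, use ∫_0^L sin²(kπx/L) dx = L/2 and ∫_0^L cos²(kπx/L) dx = L/2.
u² = 4·sin²(3*π/4·x) and (u')² = 9*π^2/4·cos²(3*π/4·x), and each of sin², cos² integrates to L/2 = 2 over (0, 4).
∫_0^4 u² dx = 8, so ||u||_L² = 2*sqrt(2).
∫_0^4 (u')² dx = 9*π^2/2, so ||u'||_L² = 3*sqrt(2)*π/2.
Ratio ||u||_L² / ||u'||_L² = 4/(3*π).
Sharp Poincaré constant on H^1_0(0, 4) is C_P = L/π = 4/π, achieved by sin(π/4·x).
This is the k = 3 harmonic; the ratio L/(kπ) is strictly less than C_P = L/π, consistent with the sharp inequality ||u||_L² ≤ C_P ||u'||_L².
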